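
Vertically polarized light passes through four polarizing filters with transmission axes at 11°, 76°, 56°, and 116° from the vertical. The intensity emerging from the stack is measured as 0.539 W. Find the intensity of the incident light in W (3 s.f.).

I₀ ≈ 14.2 W

I₁ = I₀ cos²(11° − 0°) = I₀ cos²(11°) = 0.9636 I₀.
I₂ = I₁ cos²(76° − 11°) = 0.9636 I₀ · cos²(65°) = 0.1721 I₀.
I₃ = I₂ cos²(56° − 76°) = 0.1721 I₀ · cos²(20°) = 0.152 I₀.
I₄ = I₃ cos²(116° − 56°) = 0.152 I₀ · cos²(60°) = 0.03799 I₀.
So 0.539 W = 0.03799 I₀, giving I₀ = 0.539/0.03799 = 14.19 W.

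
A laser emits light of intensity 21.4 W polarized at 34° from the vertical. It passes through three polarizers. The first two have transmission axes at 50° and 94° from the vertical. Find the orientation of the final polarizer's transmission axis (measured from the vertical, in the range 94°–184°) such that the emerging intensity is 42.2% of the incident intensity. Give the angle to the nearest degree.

θ ≈ 114°

I₁ = I₀ cos²(50° − 34°) = I₀ cos²(16°) = 0.924 I₀.
I₂ = I₁ cos²(94° − 50°) = 0.924 I₀ · cos²(44°) = 0.4781 I₀.
Need I₃/I₀ = 0.422, so cos²(θ − 94°) = 0.422 / 0.4781 = 0.8826.
θ − 94° = arccos(√0.8826) = 20.0°, giving θ ≈ 94 + 20.0 = 114.0°.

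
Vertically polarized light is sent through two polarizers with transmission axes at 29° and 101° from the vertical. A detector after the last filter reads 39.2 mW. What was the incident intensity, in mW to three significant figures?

By Malus's law, I₁ = I₀ cos²(29° − 0°) = I₀ cos²(29°) = 0.765 I₀.
I₂ = I₁ cos²(101° − 29°) = 0.765 I₀ · cos²(72°) = 0.07305 I₀.
So 39.2 mW = 0.07305 I₀, giving I₀ = 39.2/0.07305 = 536.6 mW.

I₀ ≈ 537 mW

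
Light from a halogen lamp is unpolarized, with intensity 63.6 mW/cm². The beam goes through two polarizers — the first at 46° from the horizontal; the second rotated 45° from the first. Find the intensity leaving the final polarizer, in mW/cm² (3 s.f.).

I ≈ 15.9 mW/cm²

Unpolarized light through the first polarizer → I₁ = 63.6 mW/cm²/2 = 31.8 mW/cm², polarized at 46°.
I₂ = I₁ · cos²(45°) = 31.8 · 0.5 = 15.9 mW/cm².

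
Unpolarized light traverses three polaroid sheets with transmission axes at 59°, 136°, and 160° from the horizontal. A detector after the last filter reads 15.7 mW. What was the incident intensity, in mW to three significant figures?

Unpolarized light through the first polarizer → I₁ = ½ I₀, now polarized at 59°.
I₂ = I₁ cos²(136° − 59°) = 0.5 I₀ · cos²(77°) = 0.0253 I₀.
I₃ = I₂ cos²(160° − 136°) = 0.0253 I₀ · cos²(24°) = 0.02112 I₀.
So 15.7 mW = 0.02112 I₀, giving I₀ = 15.7/0.02112 = 743.5 mW.

I₀ ≈ 744 mW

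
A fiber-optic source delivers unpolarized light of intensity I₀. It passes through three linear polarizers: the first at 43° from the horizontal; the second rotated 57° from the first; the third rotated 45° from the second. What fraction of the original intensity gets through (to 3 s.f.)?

Unpolarized light through the first polarizer → I₁ = ½ I₀, now polarized at 43°.
I₂ = I₁ cos²(57°) = 0.5 · 0.2966 I₀ = 0.1483 I₀.
I₃ = I₂ cos²(45°) = 0.1483 · 0.5 I₀ = 0.07416 I₀.
Transmitted fraction = 0.07416.

≈ 0.0742 I₀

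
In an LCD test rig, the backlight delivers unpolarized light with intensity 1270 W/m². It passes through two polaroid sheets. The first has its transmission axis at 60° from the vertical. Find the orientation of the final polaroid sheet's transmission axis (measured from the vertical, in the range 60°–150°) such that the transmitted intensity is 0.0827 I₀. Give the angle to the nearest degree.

Unpolarized light through the first polarizer → I₁ = ½ I₀, now polarized at 60°.
Need I₂/I₀ = 0.0827, so cos²(θ − 60°) = 0.0827 / 0.5 = 0.1654.
θ − 60° = arccos(√0.1654) = 66.0°, giving θ ≈ 60 + 66.0 = 126.0°.

θ ≈ 126°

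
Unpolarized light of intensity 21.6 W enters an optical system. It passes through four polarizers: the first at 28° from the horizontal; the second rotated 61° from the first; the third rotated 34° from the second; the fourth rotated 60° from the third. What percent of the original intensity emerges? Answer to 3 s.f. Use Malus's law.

≈ 2.02%

Unpolarized light through the first polarizer → I₁ = 21.6 W/2 = 10.8 W, polarized at 28°.
I₂ = I₁ · cos²(61°) = 10.8 · 0.235 = 2.538 W.
I₃ = I₂ · cos²(34°) = 2.538 · 0.6873 = 1.745 W.
I₄ = I₃ · cos²(60°) = 1.745 · 0.25 = 0.4362 W.
That is 2.019% of the incident intensity.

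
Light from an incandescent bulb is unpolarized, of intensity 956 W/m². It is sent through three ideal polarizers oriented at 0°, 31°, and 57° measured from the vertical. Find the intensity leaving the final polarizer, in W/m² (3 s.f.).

I ≈ 284 W/m²

Unpolarized light through the first polarizer → I₁ = 956 W/m²/2 = 478 W/m², polarized at 0°.
I₂ = I₁ · cos²(31°) = 478 · 0.7347 = 351.2 W/m².
I₃ = I₂ · cos²(26°) = 351.2 · 0.8078 = 283.7 W/m².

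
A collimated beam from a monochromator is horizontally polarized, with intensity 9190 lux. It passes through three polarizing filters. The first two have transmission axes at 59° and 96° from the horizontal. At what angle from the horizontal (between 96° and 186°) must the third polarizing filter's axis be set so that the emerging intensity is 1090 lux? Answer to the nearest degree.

I₁ = I₀ cos²(59° − 0°) = I₀ cos²(59°) = 0.2653 I₀.
I₂ = I₁ cos²(96° − 59°) = 0.2653 I₀ · cos²(37°) = 0.1692 I₀.
Target fraction: 1090 / 9190 lux = 0.1186 of I₀.
Need I₃/I₀ = 0.1186, so cos²(θ − 96°) = 0.1186 / 0.1692 = 0.701.
θ − 96° = arccos(√0.701) = 33.1°, giving θ ≈ 96 + 33.1 = 129.1°.

θ ≈ 129°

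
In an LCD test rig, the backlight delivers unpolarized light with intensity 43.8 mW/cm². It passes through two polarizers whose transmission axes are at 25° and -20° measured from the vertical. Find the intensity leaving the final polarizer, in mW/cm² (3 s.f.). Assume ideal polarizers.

I ≈ 11.0 mW/cm²

Unpolarized light through the first polarizer → I₁ = 43.8 mW/cm²/2 = 21.9 mW/cm², polarized at 25°.
I₂ = I₁ · cos²(45°) = 21.9 · 0.5 = 10.95 mW/cm².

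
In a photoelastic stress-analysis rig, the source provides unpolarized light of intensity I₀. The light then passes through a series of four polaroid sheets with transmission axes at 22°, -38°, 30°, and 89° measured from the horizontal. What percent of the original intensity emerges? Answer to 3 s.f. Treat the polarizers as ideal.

≈ 0.465%

Unpolarized light through the first polarizer → I₁ = ½ I₀, now polarized at 22°.
I₂ = I₁ cos²(-38° − 22°) = 0.5 I₀ · cos²(60°) = 0.125 I₀.
I₃ = I₂ cos²(30° + 38°) = 0.125 I₀ · cos²(68°) = 0.01754 I₀.
I₄ = I₃ cos²(89° − 30°) = 0.01754 I₀ · cos²(59°) = 0.004653 I₀.
That is 0.4653% of the incident intensity.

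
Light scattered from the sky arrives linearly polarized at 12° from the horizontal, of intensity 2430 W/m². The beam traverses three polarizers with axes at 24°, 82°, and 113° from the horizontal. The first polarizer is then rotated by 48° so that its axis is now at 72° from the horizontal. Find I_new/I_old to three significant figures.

I_new/I_old ≈ 0.902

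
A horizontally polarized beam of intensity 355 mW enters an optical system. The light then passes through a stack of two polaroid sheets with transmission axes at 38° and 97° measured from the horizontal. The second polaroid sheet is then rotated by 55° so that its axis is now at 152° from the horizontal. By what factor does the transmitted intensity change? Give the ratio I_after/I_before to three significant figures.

Before rotation:
By Malus's law, I₁ = I₀ cos²(38° − 0°) = I₀ cos²(38°) = 0.621 I₀.
I₂ = I₁ cos²(97° − 38°) = 0.621 I₀ · cos²(59°) = 0.1647 I₀.
After rotation:
I₁ = I₀ cos²(38° − 0°) = I₀ cos²(38°) = 0.621 I₀.
Angle between axes 1 and 2: 66°. I₂ = 0.621 I₀ · cos²(66°) = 0.1027 I₀.
Ratio = 0.1027 / 0.1647 = 0.6237.

I_new/I_old ≈ 0.624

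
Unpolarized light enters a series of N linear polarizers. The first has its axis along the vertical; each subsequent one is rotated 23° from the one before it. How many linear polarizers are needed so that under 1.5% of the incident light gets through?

First polarizer halves the unpolarized light: factor 1/2.
Each further stage multiplies by cos²(23°) = 0.8473.
After N polarizers: T = 0.5·0.8473^(N−1). Require T < 0.015 ⇒ N−1 > ln(0.015/0.5)/ln(0.8473) = 21.17, so N−1 ≥ 22 and N = 23.
Check: N=23 gives T = 0.01307 < 0.015; N=22 gives T = 0.01542.

N = 23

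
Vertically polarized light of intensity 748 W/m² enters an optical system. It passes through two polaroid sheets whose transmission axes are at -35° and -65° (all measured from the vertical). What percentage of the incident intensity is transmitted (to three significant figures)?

≈ 50.3%

I₁ = 748 W/m² · cos²(35°) = 501.9 W/m².
I₂ = I₁ · cos²(30°) = 501.9 · 0.75 = 376.4 W/m².
That is 50.33% of the incident intensity.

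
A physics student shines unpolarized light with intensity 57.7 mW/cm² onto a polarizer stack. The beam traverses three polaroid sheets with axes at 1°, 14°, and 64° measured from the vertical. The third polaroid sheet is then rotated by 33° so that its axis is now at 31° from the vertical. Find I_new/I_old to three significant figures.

Before rotation:
Unpolarized light through the first polarizer → I₁ = ½ I₀, now polarized at 1°.
I₂ = I₁ cos²(14° − 1°) = 0.5 I₀ · cos²(13°) = 0.4747 I₀.
I₃ = I₂ cos²(64° − 14°) = 0.4747 I₀ · cos²(50°) = 0.1961 I₀.
After rotation:
Unpolarized light through the first polarizer → I₁ = ½ I₀, now polarized at 1°.
I₂ = I₁ cos²(14° − 1°) = 0.5 I₀ · cos²(13°) = 0.4747 I₀.
I₃ = I₂ cos²(31° − 14°) = 0.4747 I₀ · cos²(17°) = 0.4341 I₀.
Ratio = 0.4341 / 0.1961 = 2.213.

I_new/I_old ≈ 2.21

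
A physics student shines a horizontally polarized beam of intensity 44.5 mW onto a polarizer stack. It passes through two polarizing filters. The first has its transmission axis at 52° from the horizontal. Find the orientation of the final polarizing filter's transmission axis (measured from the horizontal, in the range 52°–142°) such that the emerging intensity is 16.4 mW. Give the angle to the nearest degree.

By Malus's law, I₁ = I₀ cos²(52° − 0°) = I₀ cos²(52°) = 0.379 I₀.
Target fraction: 16.4 / 44.5 mW = 0.3685 of I₀.
Need I₂/I₀ = 0.3685, so cos²(θ − 52°) = 0.3685 / 0.379 = 0.9723.
θ − 52° = arccos(√0.9723) = 9.6°, giving θ ≈ 52 + 9.6 = 61.6°.

θ ≈ 62°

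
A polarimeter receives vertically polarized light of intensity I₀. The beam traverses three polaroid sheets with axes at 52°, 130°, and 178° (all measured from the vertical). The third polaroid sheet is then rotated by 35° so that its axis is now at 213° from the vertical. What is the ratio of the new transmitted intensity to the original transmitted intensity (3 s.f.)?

I_new/I_old ≈ 0.0332

Before rotation:
By Malus's law, I₁ = I₀ cos²(52° − 0°) = I₀ cos²(52°) = 0.379 I₀.
I₂ = I₁ cos²(130° − 52°) = 0.379 I₀ · cos²(78°) = 0.01638 I₀.
I₃ = I₂ cos²(178° − 130°) = 0.01638 I₀ · cos²(48°) = 0.007336 I₀.
After rotation:
I₁ = I₀ cos²(52° − 0°) = I₀ cos²(52°) = 0.379 I₀.
I₂ = I₁ cos²(130° − 52°) = 0.379 I₀ · cos²(78°) = 0.01638 I₀.
I₃ = I₂ cos²(213° − 130°) = 0.01638 I₀ · cos²(83°) = 0.0002433 I₀.
Ratio = 0.0002433 / 0.007336 = 0.03317.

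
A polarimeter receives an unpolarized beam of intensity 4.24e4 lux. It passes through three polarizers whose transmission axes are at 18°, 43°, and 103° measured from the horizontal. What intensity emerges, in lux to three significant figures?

I ≈ 4350 lux

Unpolarized light through the first polarizer → I₁ = 4.24e4 lux/2 = 2.12e+04 lux, polarized at 18°.
I₂ = I₁ · cos²(25°) = 2.12e+04 · 0.8214 = 1.741e+04 lux.
I₃ = I₂ · cos²(60°) = 1.741e+04 · 0.25 = 4353 lux.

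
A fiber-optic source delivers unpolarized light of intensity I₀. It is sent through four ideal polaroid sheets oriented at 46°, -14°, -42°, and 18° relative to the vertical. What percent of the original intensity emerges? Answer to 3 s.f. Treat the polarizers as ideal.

≈ 2.44%

Unpolarized light through the first polarizer → I₁ = ½ I₀, now polarized at 46°.
I₂ = I₁ cos²(-14° − 46°) = 0.5 I₀ · cos²(60°) = 0.125 I₀.
I₃ = I₂ cos²(-42° + 14°) = 0.125 I₀ · cos²(28°) = 0.09745 I₀.
I₄ = I₃ cos²(18° + 42°) = 0.09745 I₀ · cos²(60°) = 0.02436 I₀.
That is 2.436% of the incident intensity.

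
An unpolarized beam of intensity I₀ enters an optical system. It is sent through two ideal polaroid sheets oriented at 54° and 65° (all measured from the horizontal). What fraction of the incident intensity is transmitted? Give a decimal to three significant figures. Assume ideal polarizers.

≈ 0.482 I₀

Unpolarized light through the first polarizer → I₁ = ½ I₀, now polarized at 54°.
I₂ = I₁ cos²(65° − 54°) = 0.5 I₀ · cos²(11°) = 0.4818 I₀.
Transmitted fraction = 0.4818.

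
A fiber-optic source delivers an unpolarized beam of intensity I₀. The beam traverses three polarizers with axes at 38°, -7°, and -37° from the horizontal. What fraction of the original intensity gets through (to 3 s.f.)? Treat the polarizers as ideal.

Unpolarized light through the first polarizer → I₁ = ½ I₀, now polarized at 38°.
I₂ = I₁ cos²(-7° − 38°) = 0.5 I₀ · cos²(45°) = 0.25 I₀.
I₃ = I₂ cos²(-37° + 7°) = 0.25 I₀ · cos²(30°) = 0.1875 I₀.
Transmitted fraction = 0.1875.

≈ 0.188 I₀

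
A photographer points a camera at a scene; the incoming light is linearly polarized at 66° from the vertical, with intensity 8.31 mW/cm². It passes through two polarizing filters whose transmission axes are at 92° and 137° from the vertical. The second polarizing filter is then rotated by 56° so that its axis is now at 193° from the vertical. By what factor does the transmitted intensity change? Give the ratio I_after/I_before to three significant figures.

I_new/I_old ≈ 0.0728

Before rotation:
By Malus's law, I₁ = I₀ cos²(92° − 66°) = I₀ cos²(26°) = 0.8078 I₀.
I₂ = I₁ cos²(137° − 92°) = 0.8078 I₀ · cos²(45°) = 0.4039 I₀.
After rotation:
I₁ = I₀ cos²(92° − 66°) = I₀ cos²(26°) = 0.8078 I₀.
Angle between axes 1 and 2: 79°. I₂ = 0.8078 I₀ · cos²(79°) = 0.02941 I₀.
Ratio = 0.02941 / 0.4039 = 0.07282.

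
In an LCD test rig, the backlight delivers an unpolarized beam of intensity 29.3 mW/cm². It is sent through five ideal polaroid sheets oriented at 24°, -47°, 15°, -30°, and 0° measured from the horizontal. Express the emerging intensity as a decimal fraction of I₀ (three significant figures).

Unpolarized light through the first polarizer → I₁ = 29.3 mW/cm²/2 = 14.65 mW/cm², polarized at 24°.
I₂ = I₁ · cos²(71°) = 14.65 · 0.106 = 1.553 mW/cm².
I₃ = I₂ · cos²(62°) = 1.553 · 0.2204 = 0.3422 mW/cm².
I₄ = I₃ · cos²(45°) = 0.3422 · 0.5 = 0.1711 mW/cm².
I₅ = I₄ · cos²(30°) = 0.1711 · 0.75 = 0.1283 mW/cm².
Transmitted fraction = 0.00438.

I/I₀ ≈ 0.00438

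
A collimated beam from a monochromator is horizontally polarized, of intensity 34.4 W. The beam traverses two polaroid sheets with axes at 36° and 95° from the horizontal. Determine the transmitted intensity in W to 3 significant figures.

I₁ = 34.4 W · cos²(36°) = 22.52 W.
I₂ = I₁ · cos²(59°) = 22.52 · 0.2653 = 5.972 W.

I ≈ 5.97 W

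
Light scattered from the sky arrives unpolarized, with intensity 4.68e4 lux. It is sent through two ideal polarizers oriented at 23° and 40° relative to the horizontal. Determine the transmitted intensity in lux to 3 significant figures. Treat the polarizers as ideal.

I ≈ 2.14e4 lux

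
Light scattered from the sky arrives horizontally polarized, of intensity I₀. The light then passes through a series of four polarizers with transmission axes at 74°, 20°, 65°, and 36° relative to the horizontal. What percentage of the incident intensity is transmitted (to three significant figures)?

≈ 1.00%

By Malus's law, I₁ = I₀ cos²(74° − 0°) = I₀ cos²(74°) = 0.07598 I₀.
I₂ = I₁ cos²(20° − 74°) = 0.07598 I₀ · cos²(54°) = 0.02625 I₀.
I₃ = I₂ cos²(65° − 20°) = 0.02625 I₀ · cos²(45°) = 0.01312 I₀.
I₄ = I₃ cos²(36° − 65°) = 0.01312 I₀ · cos²(29°) = 0.01004 I₀.
That is 1.004% of the incident intensity.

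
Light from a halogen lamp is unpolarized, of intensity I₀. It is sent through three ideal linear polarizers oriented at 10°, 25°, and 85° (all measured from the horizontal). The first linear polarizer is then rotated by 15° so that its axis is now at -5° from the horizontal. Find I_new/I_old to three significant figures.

Before rotation:
Unpolarized light through the first polarizer → I₁ = ½ I₀, now polarized at 10°.
I₂ = I₁ cos²(25° − 10°) = 0.5 I₀ · cos²(15°) = 0.4665 I₀.
I₃ = I₂ cos²(85° − 25°) = 0.4665 I₀ · cos²(60°) = 0.1166 I₀.
After rotation:
Unpolarized light through the first polarizer → I₁ = ½ I₀, now polarized at -5°.
I₂ = I₁ cos²(25° + 5°) = 0.5 I₀ · cos²(30°) = 0.375 I₀.
I₃ = I₂ cos²(85° − 25°) = 0.375 I₀ · cos²(60°) = 0.09375 I₀.
Ratio = 0.09375 / 0.1166 = 0.8038.

I_new/I_old ≈ 0.804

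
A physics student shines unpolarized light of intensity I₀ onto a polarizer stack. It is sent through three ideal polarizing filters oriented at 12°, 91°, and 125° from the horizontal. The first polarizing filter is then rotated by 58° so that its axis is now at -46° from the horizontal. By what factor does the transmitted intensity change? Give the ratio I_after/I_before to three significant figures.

Before rotation:
Unpolarized light through the first polarizer → I₁ = ½ I₀, now polarized at 12°.
I₂ = I₁ cos²(91° − 12°) = 0.5 I₀ · cos²(79°) = 0.0182 I₀.
I₃ = I₂ cos²(125° − 91°) = 0.0182 I₀ · cos²(34°) = 0.01251 I₀.
After rotation:
Unpolarized light through the first polarizer → I₁ = ½ I₀, now polarized at -46°.
Angle between axes 1 and 2: 43°. I₂ = 0.5 I₀ · cos²(43°) = 0.2674 I₀.
I₃ = I₂ cos²(125° − 91°) = 0.2674 I₀ · cos²(34°) = 0.1838 I₀.
Ratio = 0.1838 / 0.01251 = 14.69.

I_new/I_old ≈ 14.7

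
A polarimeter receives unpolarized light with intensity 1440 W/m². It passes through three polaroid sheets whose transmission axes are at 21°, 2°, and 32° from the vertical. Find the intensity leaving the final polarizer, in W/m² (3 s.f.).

I ≈ 483 W/m²

Unpolarized light through the first polarizer → I₁ = 1440 W/m²/2 = 720 W/m², polarized at 21°.
I₂ = I₁ · cos²(19°) = 720 · 0.894 = 643.7 W/m².
I₃ = I₂ · cos²(30°) = 643.7 · 0.75 = 482.8 W/m².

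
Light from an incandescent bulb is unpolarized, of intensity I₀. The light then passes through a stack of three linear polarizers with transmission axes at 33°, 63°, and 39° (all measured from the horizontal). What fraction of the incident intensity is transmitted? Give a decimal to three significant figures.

≈ 0.313 I₀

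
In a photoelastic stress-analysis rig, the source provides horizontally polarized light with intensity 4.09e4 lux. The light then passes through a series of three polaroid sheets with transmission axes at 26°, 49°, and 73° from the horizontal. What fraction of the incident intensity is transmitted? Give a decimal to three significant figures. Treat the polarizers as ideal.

I/I₀ ≈ 0.571

By Malus's law, I₁ = 4.09e4 lux · cos²(26°) = 3.304e+04 lux.
I₂ = I₁ · cos²(23°) = 3.304e+04 · 0.8473 = 2.8e+04 lux.
I₃ = I₂ · cos²(24°) = 2.8e+04 · 0.8346 = 2.336e+04 lux.
Transmitted fraction = 0.5713.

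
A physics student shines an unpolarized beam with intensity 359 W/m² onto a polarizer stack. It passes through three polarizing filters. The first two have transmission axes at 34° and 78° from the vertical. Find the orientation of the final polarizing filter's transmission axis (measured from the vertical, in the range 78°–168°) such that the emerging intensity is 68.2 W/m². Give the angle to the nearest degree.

θ ≈ 109°

Unpolarized light through the first polarizer → I₁ = ½ I₀, now polarized at 34°.
I₂ = I₁ cos²(78° − 34°) = 0.5 I₀ · cos²(44°) = 0.2587 I₀.
Target fraction: 68.2 / 359 W/m² = 0.19 of I₀.
Need I₃/I₀ = 0.19, so cos²(θ − 78°) = 0.19 / 0.2587 = 0.7343.
θ − 78° = arccos(√0.7343) = 31.0°, giving θ ≈ 78 + 31.0 = 109.0°.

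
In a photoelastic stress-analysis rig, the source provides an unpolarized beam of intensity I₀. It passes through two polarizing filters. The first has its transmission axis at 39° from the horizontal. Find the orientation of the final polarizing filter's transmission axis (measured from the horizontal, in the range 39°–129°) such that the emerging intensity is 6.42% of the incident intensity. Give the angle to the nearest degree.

θ ≈ 108°

Unpolarized light through the first polarizer → I₁ = ½ I₀, now polarized at 39°.
Need I₂/I₀ = 0.0642, so cos²(θ − 39°) = 0.0642 / 0.5 = 0.1284.
θ − 39° = arccos(√0.1284) = 69.0°, giving θ ≈ 39 + 69.0 = 108.0°.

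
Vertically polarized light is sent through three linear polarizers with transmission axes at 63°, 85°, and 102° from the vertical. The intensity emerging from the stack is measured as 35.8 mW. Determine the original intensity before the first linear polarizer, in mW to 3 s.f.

I₀ ≈ 221 mW

I₁ = I₀ cos²(63° − 0°) = I₀ cos²(63°) = 0.2061 I₀.
I₂ = I₁ cos²(85° − 63°) = 0.2061 I₀ · cos²(22°) = 0.1772 I₀.
I₃ = I₂ cos²(102° − 85°) = 0.1772 I₀ · cos²(17°) = 0.162 I₀.
So 35.8 mW = 0.162 I₀, giving I₀ = 35.8/0.162 = 220.9 mW.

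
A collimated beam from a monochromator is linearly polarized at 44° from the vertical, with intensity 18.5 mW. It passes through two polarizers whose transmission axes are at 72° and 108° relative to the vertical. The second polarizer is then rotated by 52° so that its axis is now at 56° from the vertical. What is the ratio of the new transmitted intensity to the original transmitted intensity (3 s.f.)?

Before rotation:
I₁ = I₀ cos²(72° − 44°) = I₀ cos²(28°) = 0.7796 I₀.
I₂ = I₁ cos²(108° − 72°) = 0.7796 I₀ · cos²(36°) = 0.5103 I₀.
After rotation:
I₁ = I₀ cos²(72° − 44°) = I₀ cos²(28°) = 0.7796 I₀.
I₂ = I₁ cos²(56° − 72°) = 0.7796 I₀ · cos²(16°) = 0.7204 I₀.
Ratio = 0.7204 / 0.5103 = 1.412.

I_new/I_old ≈ 1.41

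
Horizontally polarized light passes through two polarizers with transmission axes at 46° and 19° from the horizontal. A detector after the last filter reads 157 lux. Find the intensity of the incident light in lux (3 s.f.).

By Malus's law, I₁ = I₀ cos²(46° − 0°) = I₀ cos²(46°) = 0.4826 I₀.
I₂ = I₁ cos²(19° − 46°) = 0.4826 I₀ · cos²(27°) = 0.3831 I₀.
So 157 lux = 0.3831 I₀, giving I₀ = 157/0.3831 = 409.8 lux.

I₀ ≈ 410 lux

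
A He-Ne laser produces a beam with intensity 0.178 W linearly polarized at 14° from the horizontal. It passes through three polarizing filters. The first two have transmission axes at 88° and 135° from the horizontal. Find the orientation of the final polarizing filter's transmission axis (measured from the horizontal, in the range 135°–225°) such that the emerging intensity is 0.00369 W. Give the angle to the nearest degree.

By Malus's law, I₁ = I₀ cos²(88° − 14°) = I₀ cos²(74°) = 0.07598 I₀.
I₂ = I₁ cos²(135° − 88°) = 0.07598 I₀ · cos²(47°) = 0.03534 I₀.
Target fraction: 0.00369 / 0.178 W = 0.02073 of I₀.
Need I₃/I₀ = 0.02073, so cos²(θ − 135°) = 0.02073 / 0.03534 = 0.5866.
θ − 135° = arccos(√0.5866) = 40.0°, giving θ ≈ 135 + 40.0 = 175.0°.

θ ≈ 175°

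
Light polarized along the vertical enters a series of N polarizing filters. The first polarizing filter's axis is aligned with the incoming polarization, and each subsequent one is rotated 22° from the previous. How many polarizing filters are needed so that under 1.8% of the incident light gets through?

N = 28

First polarizer is aligned with the polarization: full transmission.
Each further stage multiplies by cos²(22°) = 0.8597.
After N polarizers: T = 0.8597^(N−1). Require T < 0.018 ⇒ N−1 > ln(0.018)/ln(0.8597) = 26.57, so N−1 ≥ 27 and N = 28.
Check: N=28 gives T = 0.01686 < 0.018; N=27 gives T = 0.01962.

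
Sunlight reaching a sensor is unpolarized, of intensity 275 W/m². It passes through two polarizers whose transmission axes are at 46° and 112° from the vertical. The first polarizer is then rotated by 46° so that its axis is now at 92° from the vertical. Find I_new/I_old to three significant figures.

I_new/I_old ≈ 5.34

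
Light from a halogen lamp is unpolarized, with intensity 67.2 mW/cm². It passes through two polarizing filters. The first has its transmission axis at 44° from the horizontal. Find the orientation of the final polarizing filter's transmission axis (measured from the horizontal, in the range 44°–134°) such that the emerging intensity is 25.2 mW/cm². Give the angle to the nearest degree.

Unpolarized light through the first polarizer → I₁ = ½ I₀, now polarized at 44°.
Target fraction: 25.2 / 67.2 mW/cm² = 0.375 of I₀.
Need I₂/I₀ = 0.375, so cos²(θ − 44°) = 0.375 / 0.5 = 0.75.
θ − 44° = arccos(√0.75) = 30.0°, giving θ ≈ 44 + 30.0 = 74.0°.

θ ≈ 74°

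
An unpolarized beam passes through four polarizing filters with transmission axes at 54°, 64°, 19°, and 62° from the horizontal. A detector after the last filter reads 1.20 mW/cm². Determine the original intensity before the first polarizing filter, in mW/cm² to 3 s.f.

I₀ ≈ 9.25 mW/cm²

Unpolarized light through the first polarizer → I₁ = ½ I₀, now polarized at 54°.
I₂ = I₁ cos²(64° − 54°) = 0.5 I₀ · cos²(10°) = 0.4849 I₀.
I₃ = I₂ cos²(19° − 64°) = 0.4849 I₀ · cos²(45°) = 0.2425 I₀.
I₄ = I₃ cos²(62° − 19°) = 0.2425 I₀ · cos²(43°) = 0.1297 I₀.
So 1.20 mW/cm² = 0.1297 I₀, giving I₀ = 1.20/0.1297 = 9.253 mW/cm².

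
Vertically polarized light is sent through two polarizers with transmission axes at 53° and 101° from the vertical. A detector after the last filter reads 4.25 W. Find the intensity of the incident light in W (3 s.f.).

I₁ = I₀ cos²(53° − 0°) = I₀ cos²(53°) = 0.3622 I₀.
I₂ = I₁ cos²(101° − 53°) = 0.3622 I₀ · cos²(48°) = 0.1622 I₀.
So 4.25 W = 0.1622 I₀, giving I₀ = 4.25/0.1622 = 26.21 W.

I₀ ≈ 26.2 W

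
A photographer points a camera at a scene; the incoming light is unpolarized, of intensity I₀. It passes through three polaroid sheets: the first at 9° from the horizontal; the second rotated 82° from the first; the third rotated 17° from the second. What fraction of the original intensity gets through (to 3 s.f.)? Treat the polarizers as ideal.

≈ 0.00886 I₀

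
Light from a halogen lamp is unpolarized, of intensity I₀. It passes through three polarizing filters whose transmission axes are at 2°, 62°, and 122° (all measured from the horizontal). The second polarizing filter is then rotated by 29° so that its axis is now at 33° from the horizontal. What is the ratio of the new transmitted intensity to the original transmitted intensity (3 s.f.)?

I_new/I_old ≈ 0.00358

Before rotation:
Unpolarized light through the first polarizer → I₁ = ½ I₀, now polarized at 2°.
I₂ = I₁ cos²(62° − 2°) = 0.5 I₀ · cos²(60°) = 0.125 I₀.
I₃ = I₂ cos²(122° − 62°) = 0.125 I₀ · cos²(60°) = 0.03125 I₀.
After rotation:
Unpolarized light through the first polarizer → I₁ = ½ I₀, now polarized at 2°.
I₂ = I₁ cos²(33° − 2°) = 0.5 I₀ · cos²(31°) = 0.3674 I₀.
I₃ = I₂ cos²(122° − 33°) = 0.3674 I₀ · cos²(89°) = 0.0001119 I₀.
Ratio = 0.0001119 / 0.03125 = 0.003581.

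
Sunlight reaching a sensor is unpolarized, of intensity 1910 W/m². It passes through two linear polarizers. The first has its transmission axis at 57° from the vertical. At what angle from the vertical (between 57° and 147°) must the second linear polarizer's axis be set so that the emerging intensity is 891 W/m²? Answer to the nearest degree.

θ ≈ 72°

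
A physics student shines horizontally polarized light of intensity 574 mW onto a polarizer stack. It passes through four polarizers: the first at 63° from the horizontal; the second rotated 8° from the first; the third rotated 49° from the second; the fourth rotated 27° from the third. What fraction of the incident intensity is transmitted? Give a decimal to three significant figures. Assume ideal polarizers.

I₁ = 574 mW · cos²(63°) = 118.3 mW.
I₂ = I₁ · cos²(8°) = 118.3 · 0.9806 = 116 mW.
I₃ = I₂ · cos²(49°) = 116 · 0.4304 = 49.93 mW.
I₄ = I₃ · cos²(27°) = 49.93 · 0.7939 = 39.64 mW.
Transmitted fraction = 0.06906.

I/I₀ ≈ 0.0691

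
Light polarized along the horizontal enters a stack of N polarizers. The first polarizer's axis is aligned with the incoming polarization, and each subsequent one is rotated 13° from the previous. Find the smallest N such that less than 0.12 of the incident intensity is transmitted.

First polarizer is aligned with the polarization: full transmission.
Each further stage multiplies by cos²(13°) = 0.9494.
After N polarizers: T = 0.9494^(N−1). Require T < 0.12 ⇒ N−1 > ln(0.12)/ln(0.9494) = 40.83, so N−1 ≥ 41 and N = 42.
Check: N=42 gives T = 0.1189 < 0.12; N=41 gives T = 0.1253.

N = 42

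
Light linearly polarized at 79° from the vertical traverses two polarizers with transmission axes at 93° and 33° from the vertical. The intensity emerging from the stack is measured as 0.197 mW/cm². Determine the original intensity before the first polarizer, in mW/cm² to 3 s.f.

I₀ ≈ 0.837 mW/cm²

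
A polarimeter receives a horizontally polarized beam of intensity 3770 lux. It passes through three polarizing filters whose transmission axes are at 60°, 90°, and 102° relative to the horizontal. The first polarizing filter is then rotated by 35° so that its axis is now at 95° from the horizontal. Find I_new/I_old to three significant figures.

Before rotation:
I₁ = I₀ cos²(60° − 0°) = I₀ cos²(60°) = 0.25 I₀.
I₂ = I₁ cos²(90° − 60°) = 0.25 I₀ · cos²(30°) = 0.1875 I₀.
I₃ = I₂ cos²(102° − 90°) = 0.1875 I₀ · cos²(12°) = 0.1794 I₀.
After rotation:
I₁ = I₀ cos²(95° − 0°) = I₀ cos²(85°) = 0.007596 I₀.
I₂ = I₁ cos²(90° − 95°) = 0.007596 I₀ · cos²(5°) = 0.007538 I₀.
I₃ = I₂ cos²(102° − 90°) = 0.007538 I₀ · cos²(12°) = 0.007213 I₀.
Ratio = 0.007213 / 0.1794 = 0.0402.

I_new/I_old ≈ 0.0402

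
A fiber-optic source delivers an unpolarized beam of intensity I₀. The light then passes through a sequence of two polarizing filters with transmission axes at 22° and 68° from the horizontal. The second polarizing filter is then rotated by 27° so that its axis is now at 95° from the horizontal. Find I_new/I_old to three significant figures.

I_new/I_old ≈ 0.177

Before rotation:
Unpolarized light through the first polarizer → I₁ = ½ I₀, now polarized at 22°.
I₂ = I₁ cos²(68° − 22°) = 0.5 I₀ · cos²(46°) = 0.2413 I₀.
After rotation:
Unpolarized light through the first polarizer → I₁ = ½ I₀, now polarized at 22°.
I₂ = I₁ cos²(95° − 22°) = 0.5 I₀ · cos²(73°) = 0.04274 I₀.
Ratio = 0.04274 / 0.2413 = 0.1771.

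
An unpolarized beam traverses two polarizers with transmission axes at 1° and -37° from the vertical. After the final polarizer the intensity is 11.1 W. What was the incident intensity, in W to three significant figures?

I₀ ≈ 35.8 W

Unpolarized light through the first polarizer → I₁ = ½ I₀, now polarized at 1°.
I₂ = I₁ cos²(-37° − 1°) = 0.5 I₀ · cos²(38°) = 0.3105 I₀.
So 11.1 W = 0.3105 I₀, giving I₀ = 11.1/0.3105 = 35.75 W.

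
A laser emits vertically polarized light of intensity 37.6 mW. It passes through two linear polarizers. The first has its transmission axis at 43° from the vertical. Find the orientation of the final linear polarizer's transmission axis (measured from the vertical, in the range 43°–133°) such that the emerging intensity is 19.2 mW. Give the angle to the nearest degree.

θ ≈ 55°

I₁ = I₀ cos²(43° − 0°) = I₀ cos²(43°) = 0.5349 I₀.
Target fraction: 19.2 / 37.6 mW = 0.5106 of I₀.
Need I₂/I₀ = 0.5106, so cos²(θ − 43°) = 0.5106 / 0.5349 = 0.9547.
θ − 43° = arccos(√0.9547) = 12.3°, giving θ ≈ 43 + 12.3 = 55.3°.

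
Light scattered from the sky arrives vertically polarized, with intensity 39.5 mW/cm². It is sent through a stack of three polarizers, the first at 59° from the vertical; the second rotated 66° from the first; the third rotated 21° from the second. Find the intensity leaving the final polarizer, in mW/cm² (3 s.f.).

I ≈ 1.51 mW/cm²

I₁ = 39.5 mW/cm² · cos²(59°) = 10.48 mW/cm².
I₂ = I₁ · cos²(66°) = 10.48 · 0.1654 = 1.733 mW/cm².
I₃ = I₂ · cos²(21°) = 1.733 · 0.8716 = 1.511 mW/cm².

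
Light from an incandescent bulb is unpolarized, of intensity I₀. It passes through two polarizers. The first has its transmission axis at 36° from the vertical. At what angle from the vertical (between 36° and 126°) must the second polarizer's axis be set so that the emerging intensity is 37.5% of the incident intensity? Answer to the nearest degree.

θ ≈ 66°

Unpolarized light through the first polarizer → I₁ = ½ I₀, now polarized at 36°.
Need I₂/I₀ = 0.375, so cos²(θ − 36°) = 0.375 / 0.5 = 0.75.
θ − 36° = arccos(√0.75) = 30.0°, giving θ ≈ 36 + 30.0 = 66.0°.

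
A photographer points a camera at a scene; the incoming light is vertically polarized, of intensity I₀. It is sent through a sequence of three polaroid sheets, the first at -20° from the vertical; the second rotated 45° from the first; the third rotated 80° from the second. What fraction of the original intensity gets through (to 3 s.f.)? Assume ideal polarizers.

≈ 0.0133 I₀

By Malus's law, I₁ = I₀ cos²(-20° − 0°) = I₀ cos²(20°) = 0.883 I₀.
I₂ = I₁ cos²(45°) = 0.883 · 0.5 I₀ = 0.4415 I₀.
I₃ = I₂ cos²(80°) = 0.4415 · 0.03015 I₀ = 0.01331 I₀.
Transmitted fraction = 0.01331.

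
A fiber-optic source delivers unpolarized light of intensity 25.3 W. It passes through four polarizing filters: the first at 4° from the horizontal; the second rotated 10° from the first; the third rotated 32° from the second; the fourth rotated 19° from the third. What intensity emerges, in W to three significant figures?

Unpolarized light through the first polarizer → I₁ = 25.3 W/2 = 12.65 W, polarized at 4°.
I₂ = I₁ · cos²(10°) = 12.65 · 0.9698 = 12.27 W.
I₃ = I₂ · cos²(32°) = 12.27 · 0.7192 = 8.823 W.
I₄ = I₃ · cos²(19°) = 8.823 · 0.894 = 7.888 W.

I ≈ 7.89 W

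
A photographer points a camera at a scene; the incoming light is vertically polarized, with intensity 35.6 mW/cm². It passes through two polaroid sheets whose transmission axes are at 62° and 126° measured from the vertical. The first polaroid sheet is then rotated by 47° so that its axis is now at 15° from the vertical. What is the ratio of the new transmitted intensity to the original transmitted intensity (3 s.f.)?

Before rotation:
By Malus's law, I₁ = I₀ cos²(62° − 0°) = I₀ cos²(62°) = 0.2204 I₀.
I₂ = I₁ cos²(126° − 62°) = 0.2204 I₀ · cos²(64°) = 0.04235 I₀.
After rotation:
I₁ = I₀ cos²(15° − 0°) = I₀ cos²(15°) = 0.933 I₀.
Angle between axes 1 and 2: 69°. I₂ = 0.933 I₀ · cos²(69°) = 0.1198 I₀.
Ratio = 0.1198 / 0.04235 = 2.829.

I_new/I_old ≈ 2.83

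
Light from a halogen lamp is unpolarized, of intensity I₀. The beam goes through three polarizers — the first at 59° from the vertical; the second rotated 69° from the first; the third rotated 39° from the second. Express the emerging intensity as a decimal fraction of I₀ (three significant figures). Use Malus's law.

Unpolarized light through the first polarizer → I₁ = ½ I₀, now polarized at 59°.
I₂ = I₁ cos²(69°) = 0.5 · 0.1284 I₀ = 0.06421 I₀.
I₃ = I₂ cos²(39°) = 0.06421 · 0.604 I₀ = 0.03878 I₀.
Transmitted fraction = 0.03878.

≈ 0.0388 I₀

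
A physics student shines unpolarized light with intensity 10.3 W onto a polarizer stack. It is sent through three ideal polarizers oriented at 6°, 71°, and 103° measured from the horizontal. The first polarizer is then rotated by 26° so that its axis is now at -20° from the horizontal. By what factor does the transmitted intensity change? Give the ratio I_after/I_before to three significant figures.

I_new/I_old ≈ 0.00171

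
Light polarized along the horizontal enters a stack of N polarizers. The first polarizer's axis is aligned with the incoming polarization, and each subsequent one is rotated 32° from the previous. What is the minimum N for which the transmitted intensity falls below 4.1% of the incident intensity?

N = 11

First polarizer is aligned with the polarization: full transmission.
Each further stage multiplies by cos²(32°) = 0.7192.
After N polarizers: T = 0.7192^(N−1). Require T < 0.041 ⇒ N−1 > ln(0.041)/ln(0.7192) = 9.69, so N−1 ≥ 10 and N = 11.
Check: N=11 gives T = 0.03702 < 0.041; N=10 gives T = 0.05147.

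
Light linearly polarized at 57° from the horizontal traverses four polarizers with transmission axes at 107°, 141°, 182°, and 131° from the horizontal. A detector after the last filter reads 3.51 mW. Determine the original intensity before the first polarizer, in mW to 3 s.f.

I₀ ≈ 54.8 mW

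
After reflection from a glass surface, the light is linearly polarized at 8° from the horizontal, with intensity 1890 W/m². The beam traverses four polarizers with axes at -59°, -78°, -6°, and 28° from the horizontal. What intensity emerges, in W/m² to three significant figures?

I ≈ 16.9 W/m²

I₁ = 1890 W/m² · cos²(67°) = 288.5 W/m².
I₂ = I₁ · cos²(19°) = 288.5 · 0.894 = 258 W/m².
I₃ = I₂ · cos²(72°) = 258 · 0.09549 = 24.63 W/m².
I₄ = I₃ · cos²(34°) = 24.63 · 0.6873 = 16.93 W/m².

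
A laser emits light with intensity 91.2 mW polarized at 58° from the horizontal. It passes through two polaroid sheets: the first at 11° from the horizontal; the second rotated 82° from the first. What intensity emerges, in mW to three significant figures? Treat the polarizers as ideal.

I ≈ 0.822 mW

I₁ = 91.2 mW · cos²(47°) = 42.42 mW.
I₂ = I₁ · cos²(82°) = 42.42 · 0.01937 = 0.8216 mW.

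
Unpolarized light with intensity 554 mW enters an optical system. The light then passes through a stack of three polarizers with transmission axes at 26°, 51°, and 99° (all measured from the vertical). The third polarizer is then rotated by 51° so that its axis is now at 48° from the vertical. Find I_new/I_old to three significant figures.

Before rotation:
Unpolarized light through the first polarizer → I₁ = ½ I₀, now polarized at 26°.
I₂ = I₁ cos²(51° − 26°) = 0.5 I₀ · cos²(25°) = 0.4107 I₀.
I₃ = I₂ cos²(99° − 51°) = 0.4107 I₀ · cos²(48°) = 0.1839 I₀.
After rotation:
Unpolarized light through the first polarizer → I₁ = ½ I₀, now polarized at 26°.
I₂ = I₁ cos²(51° − 26°) = 0.5 I₀ · cos²(25°) = 0.4107 I₀.
I₃ = I₂ cos²(48° − 51°) = 0.4107 I₀ · cos²(3°) = 0.4096 I₀.
Ratio = 0.4096 / 0.1839 = 2.227.

I_new/I_old ≈ 2.23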